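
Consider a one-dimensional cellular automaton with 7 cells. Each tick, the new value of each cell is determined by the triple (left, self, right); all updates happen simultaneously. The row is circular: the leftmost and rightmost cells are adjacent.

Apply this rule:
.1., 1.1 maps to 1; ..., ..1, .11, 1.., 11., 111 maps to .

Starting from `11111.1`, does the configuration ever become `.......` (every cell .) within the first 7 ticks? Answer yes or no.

no

tick 1: .....1.
tick 2: .....1.  (fixed point — unchanged through tick 7)
tick 7 is .....1., still not uniform .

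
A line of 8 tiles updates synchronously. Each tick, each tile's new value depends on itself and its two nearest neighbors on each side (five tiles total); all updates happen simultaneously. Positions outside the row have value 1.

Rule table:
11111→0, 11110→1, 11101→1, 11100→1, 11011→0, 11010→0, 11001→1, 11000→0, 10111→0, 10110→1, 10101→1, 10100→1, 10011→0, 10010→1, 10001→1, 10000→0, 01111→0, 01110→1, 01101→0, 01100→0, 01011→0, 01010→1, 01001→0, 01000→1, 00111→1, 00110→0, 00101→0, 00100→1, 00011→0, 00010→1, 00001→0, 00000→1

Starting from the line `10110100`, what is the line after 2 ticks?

10101100

10100100
10101100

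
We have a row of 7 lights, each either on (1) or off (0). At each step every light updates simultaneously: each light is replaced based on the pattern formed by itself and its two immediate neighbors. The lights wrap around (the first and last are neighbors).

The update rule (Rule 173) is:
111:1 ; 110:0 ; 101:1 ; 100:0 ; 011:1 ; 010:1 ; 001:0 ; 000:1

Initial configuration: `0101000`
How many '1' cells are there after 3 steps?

0111011
1110110
1101101
count of 1: 5

5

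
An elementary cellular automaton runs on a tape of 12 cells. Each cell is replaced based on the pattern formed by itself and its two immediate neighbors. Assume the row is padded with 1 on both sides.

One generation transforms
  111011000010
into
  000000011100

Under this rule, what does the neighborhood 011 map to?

At position 4 the neighborhood is 011; the next row has 0 there.

0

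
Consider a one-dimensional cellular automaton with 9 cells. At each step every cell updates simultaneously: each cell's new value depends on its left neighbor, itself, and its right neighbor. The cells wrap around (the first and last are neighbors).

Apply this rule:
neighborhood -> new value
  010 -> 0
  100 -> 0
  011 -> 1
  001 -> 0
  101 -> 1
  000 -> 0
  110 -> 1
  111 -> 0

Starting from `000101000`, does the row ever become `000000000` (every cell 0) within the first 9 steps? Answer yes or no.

000010000
000000000
all cells are 0 at step 2

yes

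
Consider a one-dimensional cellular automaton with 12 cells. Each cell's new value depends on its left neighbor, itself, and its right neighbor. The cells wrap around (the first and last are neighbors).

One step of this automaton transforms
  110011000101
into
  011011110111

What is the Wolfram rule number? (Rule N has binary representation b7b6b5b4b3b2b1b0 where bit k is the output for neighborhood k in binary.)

position 0: 111 → 0  (bit 7 = 0)
position 1: 110 → 1  (bit 6 = 1)
position 10: 101 → 1  (bit 5 = 1)
position 2: 100 → 1  (bit 4 = 1)
position 4: 011 → 1  (bit 3 = 1)
position 9: 010 → 1  (bit 2 = 1)
position 3: 001 → 0  (bit 1 = 0)
position 7: 000 → 1  (bit 0 = 1)
bits b7..b0 = 01111101 = 125

125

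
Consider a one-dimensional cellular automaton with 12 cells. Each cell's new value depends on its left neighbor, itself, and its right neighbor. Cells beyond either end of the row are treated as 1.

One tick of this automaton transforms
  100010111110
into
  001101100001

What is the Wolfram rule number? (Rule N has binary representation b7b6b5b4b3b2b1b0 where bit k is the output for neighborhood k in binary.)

43

position 7: 111 → 0  (bit 7 = 0)
position 0: 110 → 0  (bit 6 = 0)
position 5: 101 → 1  (bit 5 = 1)
position 1: 100 → 0  (bit 4 = 0)
position 6: 011 → 1  (bit 3 = 1)
position 4: 010 → 0  (bit 2 = 0)
position 3: 001 → 1  (bit 1 = 1)
position 2: 000 → 1  (bit 0 = 1)
bits b7..b0 = 00101011 = 43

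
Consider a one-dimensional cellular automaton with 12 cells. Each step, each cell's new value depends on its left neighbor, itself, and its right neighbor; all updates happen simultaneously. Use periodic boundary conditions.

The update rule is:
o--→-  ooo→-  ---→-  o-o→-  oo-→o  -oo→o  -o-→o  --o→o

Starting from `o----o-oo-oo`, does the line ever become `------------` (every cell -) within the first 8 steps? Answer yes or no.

o---oo-oo-o-
o--ooo-oo-o-
o-oo-o-oo-o-
o-oo-o-oo-o-  (fixed point — unchanged through step 8)
step 8 is o-oo-o-oo-o-, still not uniform -

no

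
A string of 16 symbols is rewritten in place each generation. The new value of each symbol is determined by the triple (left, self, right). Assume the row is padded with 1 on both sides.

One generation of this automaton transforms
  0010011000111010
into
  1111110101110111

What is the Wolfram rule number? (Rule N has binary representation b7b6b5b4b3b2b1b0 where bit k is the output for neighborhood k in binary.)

190

position 11: 111 → 1  (bit 7 = 1)
position 6: 110 → 0  (bit 6 = 0)
position 13: 101 → 1  (bit 5 = 1)
position 0: 100 → 1  (bit 4 = 1)
position 5: 011 → 1  (bit 3 = 1)
position 2: 010 → 1  (bit 2 = 1)
position 1: 001 → 1  (bit 1 = 1)
position 8: 000 → 0  (bit 0 = 0)
bits b7..b0 = 10111110 = 190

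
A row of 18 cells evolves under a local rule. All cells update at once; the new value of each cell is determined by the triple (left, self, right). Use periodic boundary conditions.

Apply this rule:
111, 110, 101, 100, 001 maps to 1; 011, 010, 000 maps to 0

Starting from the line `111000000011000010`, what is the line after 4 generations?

101011101010101110

generation 1: 011100000101100101
generation 2: 101110001010111010
generation 3: 010111010101011101
generation 4: 101011101010101110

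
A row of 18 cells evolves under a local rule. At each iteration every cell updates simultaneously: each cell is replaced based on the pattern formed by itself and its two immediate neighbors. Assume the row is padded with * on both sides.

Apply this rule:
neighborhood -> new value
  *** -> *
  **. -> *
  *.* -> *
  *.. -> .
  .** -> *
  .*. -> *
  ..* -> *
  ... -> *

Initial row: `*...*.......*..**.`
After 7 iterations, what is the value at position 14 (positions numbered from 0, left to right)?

*.***.*******.****
******************
******************  (fixed point — unchanged through iteration 7)
position 14 holds *

*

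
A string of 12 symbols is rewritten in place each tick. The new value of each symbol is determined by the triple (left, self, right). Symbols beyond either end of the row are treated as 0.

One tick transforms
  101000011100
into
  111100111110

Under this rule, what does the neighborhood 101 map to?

At position 1 the neighborhood is 101; the next row has 1 there.

1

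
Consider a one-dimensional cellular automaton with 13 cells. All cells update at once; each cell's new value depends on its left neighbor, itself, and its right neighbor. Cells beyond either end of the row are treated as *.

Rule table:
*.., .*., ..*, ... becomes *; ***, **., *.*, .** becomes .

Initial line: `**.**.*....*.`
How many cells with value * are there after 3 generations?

generation 1: ......******.
generation 2: ******.......
generation 3: ......*******
count of *: 7

7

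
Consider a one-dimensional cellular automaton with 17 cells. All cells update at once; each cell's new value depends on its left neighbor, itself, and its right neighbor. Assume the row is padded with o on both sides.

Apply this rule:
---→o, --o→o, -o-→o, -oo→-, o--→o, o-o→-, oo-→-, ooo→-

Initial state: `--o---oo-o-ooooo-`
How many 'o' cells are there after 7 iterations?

6

iteration 1: oooooo---o-------
iteration 2: ------ooooooooooo
iteration 3: oooooo-----------
iteration 4: ------ooooooooooo  (repeats iteration 2; period 2)
iteration 7: oooooo-----------
count of o: 6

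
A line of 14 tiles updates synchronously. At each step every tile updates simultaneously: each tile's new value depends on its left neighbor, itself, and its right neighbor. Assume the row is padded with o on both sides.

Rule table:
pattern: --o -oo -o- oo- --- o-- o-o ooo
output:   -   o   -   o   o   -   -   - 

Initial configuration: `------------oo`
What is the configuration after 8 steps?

-oooooooooo-o-
-o--------o---
---oooooo---o-
-o-o----o-o---
-----oo-----o-
-ooo-oo-ooo---
-o-o-oo-o-o-o-
-----oo-------

-----oo-------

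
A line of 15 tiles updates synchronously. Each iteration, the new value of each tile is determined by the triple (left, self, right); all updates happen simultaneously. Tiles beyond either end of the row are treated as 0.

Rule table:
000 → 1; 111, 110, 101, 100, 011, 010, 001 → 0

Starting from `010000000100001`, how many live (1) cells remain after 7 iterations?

7

iteration 1: 000111110001100
iteration 2: 110000000100001
iteration 3: 000111110001100  (repeats iteration 1; period 2)
iteration 7: 000111110001100
count of 1: 7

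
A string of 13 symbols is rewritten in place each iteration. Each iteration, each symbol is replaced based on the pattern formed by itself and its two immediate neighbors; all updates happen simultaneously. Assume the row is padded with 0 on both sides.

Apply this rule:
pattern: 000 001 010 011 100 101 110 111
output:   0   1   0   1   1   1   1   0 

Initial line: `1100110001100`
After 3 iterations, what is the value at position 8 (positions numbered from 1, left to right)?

0

iteration 1: 1111111011110
iteration 2: 1000001110011
iteration 3: 0100011011111
position 8 holds 0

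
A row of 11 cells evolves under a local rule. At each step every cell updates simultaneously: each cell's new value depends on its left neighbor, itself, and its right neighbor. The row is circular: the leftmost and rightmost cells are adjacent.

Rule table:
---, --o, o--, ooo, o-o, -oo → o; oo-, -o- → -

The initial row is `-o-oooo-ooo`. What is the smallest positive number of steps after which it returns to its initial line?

11

step 1: o-oooo-ooo-
step 2: -oooo-ooo-o
step 3: oooo-ooo-o-
step 4: ooo-ooo-o-o
step 5: oo-ooo-o-oo
step 6: o-ooo-o-ooo
step 7: -ooo-o-oooo
step 8: ooo-o-oooo-
step 9: oo-o-oooo-o
step 10: o-o-oooo-oo
step 11: -o-oooo-ooo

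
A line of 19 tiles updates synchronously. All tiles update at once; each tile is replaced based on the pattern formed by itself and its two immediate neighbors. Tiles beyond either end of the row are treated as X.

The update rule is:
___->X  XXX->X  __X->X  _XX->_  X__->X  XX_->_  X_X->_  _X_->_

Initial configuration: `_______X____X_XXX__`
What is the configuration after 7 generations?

X_XXX___X_XXXX_XXX_

XXXXXXX_XXXX___X_XX
XXXXXX___XX_XXX___X
XXXXX_XXX____X_XXX_
XXXX___X_XXXX___X__
XXX_XXX___XX_XXX_XX
XX___X_XXX____X___X
X_XXX___X_XXXX_XXX_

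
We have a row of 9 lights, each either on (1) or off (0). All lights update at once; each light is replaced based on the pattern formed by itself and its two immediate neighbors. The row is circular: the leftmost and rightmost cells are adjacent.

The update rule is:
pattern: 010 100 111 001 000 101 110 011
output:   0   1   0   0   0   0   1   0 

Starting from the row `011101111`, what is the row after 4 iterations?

001000100

000100001
100010000
010001000
001000100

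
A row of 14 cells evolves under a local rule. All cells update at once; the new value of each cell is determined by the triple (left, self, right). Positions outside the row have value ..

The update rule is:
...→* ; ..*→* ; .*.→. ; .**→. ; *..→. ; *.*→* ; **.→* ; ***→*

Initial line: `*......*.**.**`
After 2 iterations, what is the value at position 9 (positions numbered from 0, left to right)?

..*****.*.**.*
**.*****.*.**.
position 9 holds *

*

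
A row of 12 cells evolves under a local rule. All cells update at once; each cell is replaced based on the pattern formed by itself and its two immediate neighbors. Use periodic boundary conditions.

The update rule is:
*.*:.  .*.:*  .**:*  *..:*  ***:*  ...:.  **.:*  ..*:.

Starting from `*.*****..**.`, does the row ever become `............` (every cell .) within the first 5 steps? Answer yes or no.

*.******.**.
*.******.**.  (fixed point — unchanged through step 5)
step 5 is *.******.**., still not uniform .

no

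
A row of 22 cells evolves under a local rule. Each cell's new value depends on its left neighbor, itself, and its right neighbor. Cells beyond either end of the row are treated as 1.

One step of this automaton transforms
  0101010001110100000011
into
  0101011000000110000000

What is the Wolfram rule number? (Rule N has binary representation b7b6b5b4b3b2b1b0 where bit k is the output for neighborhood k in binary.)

position 10: 111 → 0  (bit 7 = 0)
position 11: 110 → 0  (bit 6 = 0)
position 0: 101 → 0  (bit 5 = 0)
position 6: 100 → 1  (bit 4 = 1)
position 9: 011 → 0  (bit 3 = 0)
position 1: 010 → 1  (bit 2 = 1)
position 8: 001 → 0  (bit 1 = 0)
position 7: 000 → 0  (bit 0 = 0)
bits b7..b0 = 00010100 = 20

20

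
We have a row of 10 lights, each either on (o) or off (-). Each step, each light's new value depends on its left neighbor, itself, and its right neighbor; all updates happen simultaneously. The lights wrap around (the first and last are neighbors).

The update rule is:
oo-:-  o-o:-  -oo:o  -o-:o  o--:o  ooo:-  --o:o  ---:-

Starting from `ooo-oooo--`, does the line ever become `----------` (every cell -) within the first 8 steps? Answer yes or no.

step 1: o---o---oo
step 2: -o-ooo-oo-
step 3: oo-o---o-o
step 4: ---oo-oo-o
step 5: o-oo--o--o
step 6: --o-oooooo
step 7: ooo-o-----
step 8: o---oo---o
step 8 is o---oo---o, still not uniform -

no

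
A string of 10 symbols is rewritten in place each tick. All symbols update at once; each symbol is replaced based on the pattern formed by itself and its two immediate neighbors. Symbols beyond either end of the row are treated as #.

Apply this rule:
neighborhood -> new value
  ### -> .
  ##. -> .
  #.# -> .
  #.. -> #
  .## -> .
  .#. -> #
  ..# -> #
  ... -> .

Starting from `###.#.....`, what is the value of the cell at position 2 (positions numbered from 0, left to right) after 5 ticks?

.

tick 1: ....##...#
tick 2: #..#..#.#.
tick 3: .######.#.
tick 4: ........#.
tick 5: #......##.
position 2 holds .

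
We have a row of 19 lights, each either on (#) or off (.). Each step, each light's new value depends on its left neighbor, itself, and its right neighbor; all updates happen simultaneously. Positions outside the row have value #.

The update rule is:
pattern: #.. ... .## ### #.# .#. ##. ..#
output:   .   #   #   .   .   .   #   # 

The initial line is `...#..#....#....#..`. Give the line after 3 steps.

.##...###...##...#.

step 1: .##..#..###..###..#
step 2: .##.#..##.#.##.#.##
step 3: .##...###...##...#.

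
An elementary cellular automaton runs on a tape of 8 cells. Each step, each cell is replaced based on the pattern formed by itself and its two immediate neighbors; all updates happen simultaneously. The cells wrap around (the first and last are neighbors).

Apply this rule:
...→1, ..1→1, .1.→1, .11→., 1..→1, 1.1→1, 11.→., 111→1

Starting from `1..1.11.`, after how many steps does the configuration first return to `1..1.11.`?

11111..1
1111.11.
.11.1..1
1..11111
.11.1111
1..1.11.

6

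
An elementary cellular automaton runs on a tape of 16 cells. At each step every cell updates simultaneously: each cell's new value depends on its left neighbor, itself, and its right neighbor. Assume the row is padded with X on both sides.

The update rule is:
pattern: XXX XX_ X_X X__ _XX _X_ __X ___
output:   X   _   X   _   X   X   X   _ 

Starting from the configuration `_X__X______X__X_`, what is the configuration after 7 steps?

____XX_XXXXXXXXX

step 1: XX_XX_____XX_XXX
step 2: X_XX_____XX_XXXX
step 3: _XX_____XX_XXXXX
step 4: XX_____XX_XXXXXX
step 5: X_____XX_XXXXXXX
step 6: _____XX_XXXXXXXX
step 7: ____XX_XXXXXXXXX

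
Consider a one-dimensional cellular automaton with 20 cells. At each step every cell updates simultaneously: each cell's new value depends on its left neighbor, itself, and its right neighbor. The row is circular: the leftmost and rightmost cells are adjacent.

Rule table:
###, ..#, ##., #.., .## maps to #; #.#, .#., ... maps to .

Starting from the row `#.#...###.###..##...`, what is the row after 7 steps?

step 1: ...#.####.########.#
step 2: #.#..####.########..
step 3: ...######.##########
step 4: #.#######.##########
step 5: #.#######.##########  (fixed point — unchanged through step 7)

#.#######.##########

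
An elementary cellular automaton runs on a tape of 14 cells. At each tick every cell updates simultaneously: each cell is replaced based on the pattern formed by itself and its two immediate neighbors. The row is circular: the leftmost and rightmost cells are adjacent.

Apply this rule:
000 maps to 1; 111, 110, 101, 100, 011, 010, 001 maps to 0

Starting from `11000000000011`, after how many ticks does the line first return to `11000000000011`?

tick 1: 00011111111000
tick 2: 11000000000011

2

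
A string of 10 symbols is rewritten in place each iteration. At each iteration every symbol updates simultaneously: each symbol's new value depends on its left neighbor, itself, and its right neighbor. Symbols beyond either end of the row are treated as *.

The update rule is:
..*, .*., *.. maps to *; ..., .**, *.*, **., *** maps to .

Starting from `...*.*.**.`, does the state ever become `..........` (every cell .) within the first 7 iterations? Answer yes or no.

no

*.**.*....
.....**..*
*...*..**.
.*.****...
.*.....*.*
.**...**..
...*.*..**
iteration 7 is ...*.*..**, still not uniform .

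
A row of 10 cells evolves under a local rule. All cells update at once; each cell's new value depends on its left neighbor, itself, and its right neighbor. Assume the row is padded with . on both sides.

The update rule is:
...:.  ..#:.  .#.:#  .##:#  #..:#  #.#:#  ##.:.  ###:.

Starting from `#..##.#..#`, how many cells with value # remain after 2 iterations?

iteration 1: ##.#.###.#
iteration 2: #.####..##
count of #: 7

7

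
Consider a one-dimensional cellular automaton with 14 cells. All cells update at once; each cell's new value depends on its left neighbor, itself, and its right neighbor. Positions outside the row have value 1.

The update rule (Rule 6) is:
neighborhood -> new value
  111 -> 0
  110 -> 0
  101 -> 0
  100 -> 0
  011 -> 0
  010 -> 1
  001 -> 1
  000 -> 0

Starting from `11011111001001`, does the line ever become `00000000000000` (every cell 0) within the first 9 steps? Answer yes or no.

00000000011010
00000000100010
00000001100110
00000010001000
00000110011001
00001000100010
00011001100110
00100010001000
01100110011001
step 9 is 01100110011001, still not uniform 0

no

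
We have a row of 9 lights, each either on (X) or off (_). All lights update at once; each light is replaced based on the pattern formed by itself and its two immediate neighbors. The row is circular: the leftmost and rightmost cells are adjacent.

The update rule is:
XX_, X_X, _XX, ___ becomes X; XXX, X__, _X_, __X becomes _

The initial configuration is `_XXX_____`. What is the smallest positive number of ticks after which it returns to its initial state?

_X_X_XXXX
X_X_XX__X
XX_XXX__X
_XXX_X__X
XX_XX____
XXXXX_XX_
X___XXXXX
X_X_X____
_X_X__XX_
__X___XX_
X___X_XX_
__X__XXXX
_____X__X
_XXX_____

14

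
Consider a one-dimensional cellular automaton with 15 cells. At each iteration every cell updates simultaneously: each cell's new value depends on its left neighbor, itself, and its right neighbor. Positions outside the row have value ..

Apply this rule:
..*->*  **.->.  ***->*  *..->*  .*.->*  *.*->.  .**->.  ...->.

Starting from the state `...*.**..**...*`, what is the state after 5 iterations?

*.*.*.*****...*

..**...**..*.**
.*..*.*..***...
*****.***.*.*..
.***...*..*.**.
*.*.*.*****...*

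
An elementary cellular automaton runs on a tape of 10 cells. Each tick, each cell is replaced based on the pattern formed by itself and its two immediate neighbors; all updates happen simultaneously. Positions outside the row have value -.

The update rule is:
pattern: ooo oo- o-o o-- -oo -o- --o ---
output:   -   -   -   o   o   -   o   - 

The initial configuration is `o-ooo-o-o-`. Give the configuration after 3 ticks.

tick 1: --o------o
tick 2: -o-o----o-
tick 3: o---o--o-o

o---o--o-o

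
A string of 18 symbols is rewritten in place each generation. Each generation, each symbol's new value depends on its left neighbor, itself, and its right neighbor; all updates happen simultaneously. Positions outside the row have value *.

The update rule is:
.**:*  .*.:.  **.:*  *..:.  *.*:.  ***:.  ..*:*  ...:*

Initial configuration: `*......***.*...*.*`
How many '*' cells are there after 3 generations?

9

*.******.*...**..*
*.*....*...****.**
*...***..***..*.*.
count of *: 9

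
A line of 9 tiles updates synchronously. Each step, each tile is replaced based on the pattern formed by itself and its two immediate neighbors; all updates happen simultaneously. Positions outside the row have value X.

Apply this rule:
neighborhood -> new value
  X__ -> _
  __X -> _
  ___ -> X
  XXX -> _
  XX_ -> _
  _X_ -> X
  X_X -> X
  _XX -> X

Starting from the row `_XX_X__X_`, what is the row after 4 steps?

__X__XXX_

XX_XX__XX
__XX___X_
__X__X_XX
__X__XXX_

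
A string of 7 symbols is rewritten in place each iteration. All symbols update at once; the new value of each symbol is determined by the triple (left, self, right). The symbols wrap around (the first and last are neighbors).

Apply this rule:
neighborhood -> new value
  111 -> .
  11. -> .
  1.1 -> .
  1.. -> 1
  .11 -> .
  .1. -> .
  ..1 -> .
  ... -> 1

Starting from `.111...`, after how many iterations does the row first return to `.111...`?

....111
111....
...111.
11....1
..111..
1....11
.111...

7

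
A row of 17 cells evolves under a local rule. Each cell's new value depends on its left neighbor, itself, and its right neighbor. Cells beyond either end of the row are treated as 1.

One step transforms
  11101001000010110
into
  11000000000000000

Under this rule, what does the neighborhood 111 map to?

1

At position 0 the neighborhood is 111; the next row has 1 there.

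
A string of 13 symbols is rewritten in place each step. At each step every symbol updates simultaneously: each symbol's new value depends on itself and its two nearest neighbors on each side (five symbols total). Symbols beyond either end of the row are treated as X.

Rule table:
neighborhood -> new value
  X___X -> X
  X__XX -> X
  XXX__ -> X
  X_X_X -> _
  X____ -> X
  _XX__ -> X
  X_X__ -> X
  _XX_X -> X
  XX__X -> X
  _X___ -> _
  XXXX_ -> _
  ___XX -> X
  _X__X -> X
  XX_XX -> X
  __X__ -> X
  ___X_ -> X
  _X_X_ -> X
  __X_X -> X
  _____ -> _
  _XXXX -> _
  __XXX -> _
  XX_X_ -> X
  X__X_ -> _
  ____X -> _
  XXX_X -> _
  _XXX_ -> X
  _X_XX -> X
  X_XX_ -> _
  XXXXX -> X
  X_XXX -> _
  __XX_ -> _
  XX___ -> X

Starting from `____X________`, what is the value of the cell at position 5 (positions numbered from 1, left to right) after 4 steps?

X

XX_XX_X_____X
__X_XXX_X__X_
X_XX_X_XXX_XX
_X_XX_X_X_X__
position 5 holds X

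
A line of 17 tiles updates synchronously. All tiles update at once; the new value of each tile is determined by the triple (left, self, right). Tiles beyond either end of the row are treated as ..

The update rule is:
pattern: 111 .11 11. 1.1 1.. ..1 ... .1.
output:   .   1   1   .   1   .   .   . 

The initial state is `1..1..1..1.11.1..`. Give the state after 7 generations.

.......1..1....11

generation 1: .1..1..1...11..1.
generation 2: ..1..1..1..111..1
generation 3: ...1..1..1.1.11..
generation 4: ....1..1.....111.
generation 5: .....1..1....1.11
generation 6: ......1..1.....11
generation 7: .......1..1....11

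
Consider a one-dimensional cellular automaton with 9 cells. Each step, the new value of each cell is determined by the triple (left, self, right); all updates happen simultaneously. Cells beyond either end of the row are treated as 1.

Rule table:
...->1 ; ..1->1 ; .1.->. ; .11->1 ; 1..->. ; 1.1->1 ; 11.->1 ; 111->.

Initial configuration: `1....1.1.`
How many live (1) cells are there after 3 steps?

step 1: 1.111.1.1
step 2: 111.11.11
step 3: ..111111.
count of 1: 6

6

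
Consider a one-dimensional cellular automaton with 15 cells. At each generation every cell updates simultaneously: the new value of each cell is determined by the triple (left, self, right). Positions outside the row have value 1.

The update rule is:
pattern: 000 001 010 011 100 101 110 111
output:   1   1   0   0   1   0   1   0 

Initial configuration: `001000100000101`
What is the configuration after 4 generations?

110010000011111

110111011111000
010001000001111
001110111110000
110010000011111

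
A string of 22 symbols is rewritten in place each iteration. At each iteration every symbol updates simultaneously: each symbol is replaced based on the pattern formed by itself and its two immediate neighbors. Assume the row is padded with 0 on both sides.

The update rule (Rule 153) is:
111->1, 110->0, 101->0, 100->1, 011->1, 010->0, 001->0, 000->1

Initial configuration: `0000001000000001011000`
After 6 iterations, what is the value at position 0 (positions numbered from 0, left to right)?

0

1111100111111100010111
1111010111111011000110
1110000111110010110101
1101110111101000100000
1001100111000110011111
0101010110110101011110
position 0 holds 0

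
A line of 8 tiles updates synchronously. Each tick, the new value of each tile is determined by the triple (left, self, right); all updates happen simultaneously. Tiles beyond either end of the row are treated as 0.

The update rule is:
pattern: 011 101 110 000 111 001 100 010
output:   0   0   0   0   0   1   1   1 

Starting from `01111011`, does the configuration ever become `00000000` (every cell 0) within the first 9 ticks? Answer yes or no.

no

tick 1: 10000000
tick 2: 11000000
tick 3: 00100000
tick 4: 01110000
tick 5: 10001000
tick 6: 11011100
tick 7: 00000010
tick 8: 00000111
tick 9: 00001000
tick 9 is 00001000, still not uniform 0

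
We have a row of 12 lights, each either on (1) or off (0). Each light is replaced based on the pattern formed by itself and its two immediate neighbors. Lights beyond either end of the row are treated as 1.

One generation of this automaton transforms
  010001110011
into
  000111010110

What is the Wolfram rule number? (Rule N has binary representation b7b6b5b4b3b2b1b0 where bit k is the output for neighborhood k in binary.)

75

position 6: 111 → 0  (bit 7 = 0)
position 7: 110 → 1  (bit 6 = 1)
position 0: 101 → 0  (bit 5 = 0)
position 2: 100 → 0  (bit 4 = 0)
position 5: 011 → 1  (bit 3 = 1)
position 1: 010 → 0  (bit 2 = 0)
position 4: 001 → 1  (bit 1 = 1)
position 3: 000 → 1  (bit 0 = 1)
bits b7..b0 = 01001011 = 75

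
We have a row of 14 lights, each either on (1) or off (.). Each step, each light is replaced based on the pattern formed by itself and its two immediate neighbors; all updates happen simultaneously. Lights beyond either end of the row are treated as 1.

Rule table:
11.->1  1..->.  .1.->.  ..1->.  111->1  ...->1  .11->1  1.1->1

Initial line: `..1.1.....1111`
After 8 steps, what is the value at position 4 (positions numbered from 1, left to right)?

1

...1..111.1111
.1....11111111
1..11.11111111
1..11111111111
1..11111111111  (fixed point — unchanged through step 8)
position 4 holds 1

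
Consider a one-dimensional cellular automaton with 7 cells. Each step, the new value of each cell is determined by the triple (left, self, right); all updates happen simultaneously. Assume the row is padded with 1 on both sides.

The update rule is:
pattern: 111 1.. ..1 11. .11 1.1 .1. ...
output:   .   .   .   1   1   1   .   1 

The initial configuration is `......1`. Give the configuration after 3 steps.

.1..1..

.1111.1
11..111
.1..1..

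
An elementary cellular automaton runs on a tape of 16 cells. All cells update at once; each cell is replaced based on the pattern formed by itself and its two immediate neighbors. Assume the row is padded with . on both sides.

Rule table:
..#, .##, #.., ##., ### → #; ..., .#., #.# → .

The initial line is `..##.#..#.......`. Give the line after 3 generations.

##########.#....

generation 1: .###..##.#......
generation 2: ########..#.....
generation 3: ##########.#....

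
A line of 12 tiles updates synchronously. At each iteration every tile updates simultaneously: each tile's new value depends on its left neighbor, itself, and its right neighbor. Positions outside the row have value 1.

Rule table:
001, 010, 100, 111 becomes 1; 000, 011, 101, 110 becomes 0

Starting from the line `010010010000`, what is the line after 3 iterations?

011111111001
001111110110
110111100000

110111100000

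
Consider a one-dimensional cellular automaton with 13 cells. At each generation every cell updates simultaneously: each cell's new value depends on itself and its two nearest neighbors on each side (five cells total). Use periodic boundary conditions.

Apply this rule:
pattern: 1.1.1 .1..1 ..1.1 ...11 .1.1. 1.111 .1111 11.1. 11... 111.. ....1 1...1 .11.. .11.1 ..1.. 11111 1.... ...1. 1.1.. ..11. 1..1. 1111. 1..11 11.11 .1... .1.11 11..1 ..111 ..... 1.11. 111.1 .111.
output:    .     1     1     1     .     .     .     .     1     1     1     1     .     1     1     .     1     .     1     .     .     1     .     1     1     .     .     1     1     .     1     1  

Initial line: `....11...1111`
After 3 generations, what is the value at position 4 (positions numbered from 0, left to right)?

.

generation 1: 1111..1111.11
generation 2: ..11..1.111..
generation 3: 11....1..1111
position 4 holds .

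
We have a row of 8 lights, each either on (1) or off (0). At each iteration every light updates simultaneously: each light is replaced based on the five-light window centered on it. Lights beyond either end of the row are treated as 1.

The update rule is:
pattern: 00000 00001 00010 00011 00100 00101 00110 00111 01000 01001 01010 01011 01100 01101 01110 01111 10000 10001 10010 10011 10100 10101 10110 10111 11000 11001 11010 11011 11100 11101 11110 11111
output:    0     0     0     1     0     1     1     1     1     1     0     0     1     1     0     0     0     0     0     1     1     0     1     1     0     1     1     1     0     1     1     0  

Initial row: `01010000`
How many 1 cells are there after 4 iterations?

2

10011001
01111111
11000000
10000001
count of 1: 2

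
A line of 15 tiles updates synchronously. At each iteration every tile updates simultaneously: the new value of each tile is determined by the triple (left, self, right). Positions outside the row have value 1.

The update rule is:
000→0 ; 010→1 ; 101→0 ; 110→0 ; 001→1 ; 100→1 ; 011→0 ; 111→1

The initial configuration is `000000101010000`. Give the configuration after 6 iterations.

100001101011001
010010001000110
011111011101000
001110001001101
110101011110000
100101001101001

100101001101001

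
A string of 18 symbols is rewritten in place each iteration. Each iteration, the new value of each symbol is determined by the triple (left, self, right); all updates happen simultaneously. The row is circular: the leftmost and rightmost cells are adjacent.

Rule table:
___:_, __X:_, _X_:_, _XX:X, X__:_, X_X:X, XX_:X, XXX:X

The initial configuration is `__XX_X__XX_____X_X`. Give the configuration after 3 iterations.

__XXX___XX______X_
__XXX___XX________
__XXX___XX________

__XXX___XX________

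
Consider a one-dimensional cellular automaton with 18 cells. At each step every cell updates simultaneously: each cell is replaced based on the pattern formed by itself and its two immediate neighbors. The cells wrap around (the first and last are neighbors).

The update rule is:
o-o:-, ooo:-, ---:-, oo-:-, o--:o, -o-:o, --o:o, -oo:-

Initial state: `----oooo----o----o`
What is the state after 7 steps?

step 1: o--o----o--ooo--oo
step 2: -oooo--oooo---oo--
step 3: o----oo----o-o--o-
step 4: oo--o--o--oo-oooo-
step 5: --oooooooo--------
step 6: -o--------o-------
step 7: ooo------ooo------

ooo------ooo------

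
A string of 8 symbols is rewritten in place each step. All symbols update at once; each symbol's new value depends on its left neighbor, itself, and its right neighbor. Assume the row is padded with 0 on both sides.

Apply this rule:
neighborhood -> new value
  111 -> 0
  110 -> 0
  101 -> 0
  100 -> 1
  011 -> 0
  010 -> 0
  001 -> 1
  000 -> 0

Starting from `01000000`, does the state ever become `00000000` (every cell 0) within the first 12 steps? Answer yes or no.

no

10100000
00010000
00101000
01000100
10101010
00000001
00000010
00000101
00001000
00010100
00100010
01010101
step 12 is 01010101, still not uniform 0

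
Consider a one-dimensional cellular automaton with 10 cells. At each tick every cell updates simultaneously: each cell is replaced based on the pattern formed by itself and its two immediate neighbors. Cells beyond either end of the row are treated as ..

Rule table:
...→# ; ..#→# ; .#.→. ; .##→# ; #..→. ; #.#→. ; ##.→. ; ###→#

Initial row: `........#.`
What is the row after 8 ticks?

tick 1: ########..
tick 2: #######..#
tick 3: ######..#.
tick 4: #####..#..
tick 5: ####..#..#
tick 6: ###..#..#.
tick 7: ##..#..#..
tick 8: #..#..#..#

#..#..#..#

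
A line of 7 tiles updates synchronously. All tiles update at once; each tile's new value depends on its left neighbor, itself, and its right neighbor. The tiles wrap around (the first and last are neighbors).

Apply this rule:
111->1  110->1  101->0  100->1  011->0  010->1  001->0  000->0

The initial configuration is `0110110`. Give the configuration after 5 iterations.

0110010

0010011
1011001
1001100
1100110
0110010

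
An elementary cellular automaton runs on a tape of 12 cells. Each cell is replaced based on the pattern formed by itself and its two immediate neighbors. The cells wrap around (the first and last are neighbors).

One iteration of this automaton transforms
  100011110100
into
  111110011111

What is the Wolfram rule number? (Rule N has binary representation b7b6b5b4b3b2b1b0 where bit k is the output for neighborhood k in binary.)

127

position 5: 111 → 0  (bit 7 = 0)
position 7: 110 → 1  (bit 6 = 1)
position 8: 101 → 1  (bit 5 = 1)
position 1: 100 → 1  (bit 4 = 1)
position 4: 011 → 1  (bit 3 = 1)
position 0: 010 → 1  (bit 2 = 1)
position 3: 001 → 1  (bit 1 = 1)
position 2: 000 → 1  (bit 0 = 1)
bits b7..b0 = 01111111 = 127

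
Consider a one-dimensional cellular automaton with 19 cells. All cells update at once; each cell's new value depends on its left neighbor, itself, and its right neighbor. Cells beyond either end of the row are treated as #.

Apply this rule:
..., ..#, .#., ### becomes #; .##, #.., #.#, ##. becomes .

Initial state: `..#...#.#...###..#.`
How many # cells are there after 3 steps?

14

step 1: .##.###.#.##.#..##.
step 2: .....#..#....#.#...
step 3: .#####.##.####.#.##
count of #: 14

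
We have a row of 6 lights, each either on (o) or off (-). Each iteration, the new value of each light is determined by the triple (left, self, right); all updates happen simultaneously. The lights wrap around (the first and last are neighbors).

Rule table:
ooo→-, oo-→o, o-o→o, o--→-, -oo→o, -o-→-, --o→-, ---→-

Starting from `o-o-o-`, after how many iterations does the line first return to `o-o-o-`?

2

-o-o-o
o-o-o-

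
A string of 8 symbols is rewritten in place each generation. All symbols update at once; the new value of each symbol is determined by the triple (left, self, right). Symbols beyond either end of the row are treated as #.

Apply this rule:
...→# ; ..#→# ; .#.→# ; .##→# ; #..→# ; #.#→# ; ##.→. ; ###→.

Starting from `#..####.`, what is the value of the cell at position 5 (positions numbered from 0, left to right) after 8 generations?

.###...#
##..####
..###...
###..###
...###..
####..##
....###.
#####..#
position 5 holds .

.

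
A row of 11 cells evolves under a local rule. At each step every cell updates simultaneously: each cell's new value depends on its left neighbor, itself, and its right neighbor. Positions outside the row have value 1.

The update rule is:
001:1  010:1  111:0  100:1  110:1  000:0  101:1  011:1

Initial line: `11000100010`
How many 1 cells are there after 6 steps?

3

01101110111
11111011100
00001110111
10011011100
11111110111
00000011100
count of 1: 3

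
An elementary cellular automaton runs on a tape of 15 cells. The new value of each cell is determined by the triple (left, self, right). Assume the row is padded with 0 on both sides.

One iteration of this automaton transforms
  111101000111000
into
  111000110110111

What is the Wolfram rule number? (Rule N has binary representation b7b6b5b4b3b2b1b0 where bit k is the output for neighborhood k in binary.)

153

position 1: 111 → 1  (bit 7 = 1)
position 3: 110 → 0  (bit 6 = 0)
position 4: 101 → 0  (bit 5 = 0)
position 6: 100 → 1  (bit 4 = 1)
position 0: 011 → 1  (bit 3 = 1)
position 5: 010 → 0  (bit 2 = 0)
position 8: 001 → 0  (bit 1 = 0)
position 7: 000 → 1  (bit 0 = 1)
bits b7..b0 = 10011001 = 153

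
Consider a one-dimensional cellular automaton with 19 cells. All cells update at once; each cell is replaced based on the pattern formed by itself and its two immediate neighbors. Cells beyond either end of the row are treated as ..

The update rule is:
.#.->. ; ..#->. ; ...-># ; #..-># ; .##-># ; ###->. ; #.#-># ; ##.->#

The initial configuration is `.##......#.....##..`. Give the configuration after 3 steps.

..####.###.#.#.##..

.#######..####.####
.#.....##.#..###..#
..####.###.#.#.##..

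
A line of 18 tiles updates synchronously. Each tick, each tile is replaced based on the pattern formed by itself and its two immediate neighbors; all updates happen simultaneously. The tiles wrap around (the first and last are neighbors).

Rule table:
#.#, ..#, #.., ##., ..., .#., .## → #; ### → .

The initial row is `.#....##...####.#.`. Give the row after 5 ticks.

############..####
...........####...
############..####  (repeats tick 1; period 2)
tick 5: ############..####

############..####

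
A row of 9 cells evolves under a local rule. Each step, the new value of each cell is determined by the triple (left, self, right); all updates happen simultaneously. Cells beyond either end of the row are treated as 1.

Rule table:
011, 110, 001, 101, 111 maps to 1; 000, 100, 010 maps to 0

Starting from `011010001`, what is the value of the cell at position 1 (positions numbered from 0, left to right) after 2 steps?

111100011
111100111
position 1 holds 1

1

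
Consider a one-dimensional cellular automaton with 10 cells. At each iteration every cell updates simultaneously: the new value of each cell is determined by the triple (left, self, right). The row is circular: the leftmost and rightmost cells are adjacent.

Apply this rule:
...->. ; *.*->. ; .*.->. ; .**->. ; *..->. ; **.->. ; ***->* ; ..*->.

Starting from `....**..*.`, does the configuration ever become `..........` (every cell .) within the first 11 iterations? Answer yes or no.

yes

..........
all cells are . at iteration 1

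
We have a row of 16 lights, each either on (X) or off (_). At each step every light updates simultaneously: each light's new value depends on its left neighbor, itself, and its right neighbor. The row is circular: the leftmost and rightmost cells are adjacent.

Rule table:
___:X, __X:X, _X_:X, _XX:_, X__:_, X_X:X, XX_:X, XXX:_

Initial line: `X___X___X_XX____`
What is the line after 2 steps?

X_XXX_XXXX_X_XXX
XX__XX___XXXX___

XX__XX___XXXX___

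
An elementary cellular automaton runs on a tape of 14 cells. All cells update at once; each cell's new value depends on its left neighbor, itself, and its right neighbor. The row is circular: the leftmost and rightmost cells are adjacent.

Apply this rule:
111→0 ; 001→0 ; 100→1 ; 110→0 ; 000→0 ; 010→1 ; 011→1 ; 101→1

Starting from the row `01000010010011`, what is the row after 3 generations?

generation 1: 11100011011010
generation 2: 10010010110111
generation 3: 01011011101100

01011011101100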